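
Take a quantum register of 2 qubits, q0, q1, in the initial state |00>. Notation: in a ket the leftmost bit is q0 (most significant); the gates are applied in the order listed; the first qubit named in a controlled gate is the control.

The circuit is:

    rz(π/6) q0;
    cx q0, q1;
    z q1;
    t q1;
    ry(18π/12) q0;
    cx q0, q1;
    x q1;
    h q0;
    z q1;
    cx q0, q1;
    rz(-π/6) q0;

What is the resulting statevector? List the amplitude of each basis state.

The resulting statevector has amplitude 1/2 on |00>, 1/2 on |01>, -exp(5*I*pi/6)/2 on |10>, exp(5*I*pi/6)/2 on |11>.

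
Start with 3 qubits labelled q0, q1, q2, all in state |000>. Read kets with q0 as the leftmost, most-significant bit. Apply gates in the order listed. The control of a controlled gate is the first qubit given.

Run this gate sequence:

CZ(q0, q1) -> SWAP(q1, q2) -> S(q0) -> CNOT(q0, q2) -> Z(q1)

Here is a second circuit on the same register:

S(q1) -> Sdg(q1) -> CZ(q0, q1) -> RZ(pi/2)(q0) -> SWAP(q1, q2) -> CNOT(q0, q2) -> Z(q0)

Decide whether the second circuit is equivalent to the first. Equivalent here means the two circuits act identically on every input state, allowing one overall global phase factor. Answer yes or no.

No — the two circuits implement different unitaries, even allowing a global phase.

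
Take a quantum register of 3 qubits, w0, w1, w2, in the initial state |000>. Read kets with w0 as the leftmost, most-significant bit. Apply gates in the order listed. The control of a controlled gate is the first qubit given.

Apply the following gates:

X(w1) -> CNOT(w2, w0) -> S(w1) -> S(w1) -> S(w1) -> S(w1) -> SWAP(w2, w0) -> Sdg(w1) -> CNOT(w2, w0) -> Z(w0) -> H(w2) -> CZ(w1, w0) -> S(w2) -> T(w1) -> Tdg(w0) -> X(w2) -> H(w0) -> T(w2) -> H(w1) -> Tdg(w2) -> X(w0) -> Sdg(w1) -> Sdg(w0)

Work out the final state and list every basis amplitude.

The resulting statevector has amplitude sqrt(2)*exp(I*pi/4)/4 on |000>, -sqrt(2)*exp(3*I*pi/4)/4 on |001>, sqrt(2)*exp(3*I*pi/4)/4 on |010>, sqrt(2)*exp(I*pi/4)/4 on |011>, -sqrt(2)*exp(3*I*pi/4)/4 on |100>, -sqrt(2)*exp(I*pi/4)/4 on |101>, sqrt(2)*exp(I*pi/4)/4 on |110>, -sqrt(2)*exp(3*I*pi/4)/4 on |111>.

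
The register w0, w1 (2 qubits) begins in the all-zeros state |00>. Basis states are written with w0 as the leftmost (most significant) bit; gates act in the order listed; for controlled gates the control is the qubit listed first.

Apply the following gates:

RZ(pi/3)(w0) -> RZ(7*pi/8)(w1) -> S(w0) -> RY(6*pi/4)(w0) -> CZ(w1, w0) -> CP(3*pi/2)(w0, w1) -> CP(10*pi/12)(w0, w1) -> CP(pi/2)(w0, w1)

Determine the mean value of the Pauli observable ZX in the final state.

In the final state, ZX has expectation 0.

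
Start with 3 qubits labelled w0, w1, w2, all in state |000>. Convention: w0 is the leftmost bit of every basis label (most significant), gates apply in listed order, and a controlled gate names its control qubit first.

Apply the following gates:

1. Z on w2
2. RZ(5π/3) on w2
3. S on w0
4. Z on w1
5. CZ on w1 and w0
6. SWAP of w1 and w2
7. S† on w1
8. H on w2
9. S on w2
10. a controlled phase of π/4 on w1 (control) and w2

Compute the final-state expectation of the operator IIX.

The observable IIX averages to 0.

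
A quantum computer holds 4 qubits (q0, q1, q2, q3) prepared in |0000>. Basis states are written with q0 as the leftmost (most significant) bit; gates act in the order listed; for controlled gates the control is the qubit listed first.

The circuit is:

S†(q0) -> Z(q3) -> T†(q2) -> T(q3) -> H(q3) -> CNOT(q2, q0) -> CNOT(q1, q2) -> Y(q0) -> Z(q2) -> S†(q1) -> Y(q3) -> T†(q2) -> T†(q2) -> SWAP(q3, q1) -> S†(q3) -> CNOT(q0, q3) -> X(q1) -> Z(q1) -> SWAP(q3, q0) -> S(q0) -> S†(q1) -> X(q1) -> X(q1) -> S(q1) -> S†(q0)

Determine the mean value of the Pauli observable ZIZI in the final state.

The observable ZIZI averages to -1. Key observation: the block from step 20 through step 25 cancels to the identity and can be dropped.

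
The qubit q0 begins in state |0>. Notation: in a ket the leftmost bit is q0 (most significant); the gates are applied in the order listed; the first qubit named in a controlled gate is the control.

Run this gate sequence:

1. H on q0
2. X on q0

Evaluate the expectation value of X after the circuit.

In the final state, X has expectation 1.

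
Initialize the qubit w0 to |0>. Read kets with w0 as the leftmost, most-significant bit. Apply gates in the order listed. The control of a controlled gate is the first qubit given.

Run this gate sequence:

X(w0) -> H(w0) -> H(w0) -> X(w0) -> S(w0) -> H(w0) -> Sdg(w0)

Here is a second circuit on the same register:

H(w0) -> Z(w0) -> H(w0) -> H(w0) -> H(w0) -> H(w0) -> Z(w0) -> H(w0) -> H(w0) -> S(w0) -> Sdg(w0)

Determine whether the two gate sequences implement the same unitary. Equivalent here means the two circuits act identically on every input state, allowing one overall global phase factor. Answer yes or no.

No: there is an input state on which the two circuits produce genuinely different outputs (not merely differing by a phase).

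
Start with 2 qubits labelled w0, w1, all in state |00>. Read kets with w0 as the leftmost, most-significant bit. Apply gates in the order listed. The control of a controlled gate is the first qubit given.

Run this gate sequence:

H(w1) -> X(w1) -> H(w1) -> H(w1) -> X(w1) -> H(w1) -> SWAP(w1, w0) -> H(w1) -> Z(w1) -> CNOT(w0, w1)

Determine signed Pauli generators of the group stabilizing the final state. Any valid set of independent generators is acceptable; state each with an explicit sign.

The final state is stabilized by the group generated by -IX, +ZI; other independent generating sets are equally valid.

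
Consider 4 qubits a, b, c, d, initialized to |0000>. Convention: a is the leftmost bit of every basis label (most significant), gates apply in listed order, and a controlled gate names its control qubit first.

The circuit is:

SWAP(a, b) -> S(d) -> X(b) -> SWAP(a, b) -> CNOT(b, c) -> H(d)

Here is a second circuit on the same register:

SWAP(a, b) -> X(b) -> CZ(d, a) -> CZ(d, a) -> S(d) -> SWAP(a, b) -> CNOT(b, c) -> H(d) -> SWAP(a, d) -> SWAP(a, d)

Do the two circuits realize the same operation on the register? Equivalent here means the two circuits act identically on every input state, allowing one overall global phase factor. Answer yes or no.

Yes — the two circuits implement the same unitary up to a global phase.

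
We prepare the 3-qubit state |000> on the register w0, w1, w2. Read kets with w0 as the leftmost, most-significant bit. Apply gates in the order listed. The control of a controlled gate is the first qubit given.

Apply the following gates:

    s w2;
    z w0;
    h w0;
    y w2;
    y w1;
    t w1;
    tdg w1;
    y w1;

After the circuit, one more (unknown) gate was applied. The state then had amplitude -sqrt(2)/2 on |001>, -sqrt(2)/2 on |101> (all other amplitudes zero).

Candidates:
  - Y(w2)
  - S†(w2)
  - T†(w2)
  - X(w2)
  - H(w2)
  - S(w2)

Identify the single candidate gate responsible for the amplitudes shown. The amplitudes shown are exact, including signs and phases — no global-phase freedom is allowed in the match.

The unique candidate consistent with the amplitudes is S(w2). Key observation: the block from step 5 through step 8 cancels to the identity and can be dropped.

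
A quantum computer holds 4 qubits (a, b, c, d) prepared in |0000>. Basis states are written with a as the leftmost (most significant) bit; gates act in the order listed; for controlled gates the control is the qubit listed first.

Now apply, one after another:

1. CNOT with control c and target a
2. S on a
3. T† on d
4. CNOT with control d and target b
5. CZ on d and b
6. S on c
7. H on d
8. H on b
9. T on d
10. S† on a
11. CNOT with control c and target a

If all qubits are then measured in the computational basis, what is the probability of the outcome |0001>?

The probability of measuring |0001> is 1/4.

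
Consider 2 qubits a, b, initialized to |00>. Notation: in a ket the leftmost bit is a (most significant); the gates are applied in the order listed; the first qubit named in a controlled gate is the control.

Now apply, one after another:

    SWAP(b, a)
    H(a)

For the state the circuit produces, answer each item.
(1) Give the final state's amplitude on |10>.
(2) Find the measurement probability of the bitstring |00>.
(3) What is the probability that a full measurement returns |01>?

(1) The final state's coefficient on |10> equals sqrt(2)/2.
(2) A full measurement returns |00> with probability 1/2.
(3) A full measurement returns |01> with probability 0.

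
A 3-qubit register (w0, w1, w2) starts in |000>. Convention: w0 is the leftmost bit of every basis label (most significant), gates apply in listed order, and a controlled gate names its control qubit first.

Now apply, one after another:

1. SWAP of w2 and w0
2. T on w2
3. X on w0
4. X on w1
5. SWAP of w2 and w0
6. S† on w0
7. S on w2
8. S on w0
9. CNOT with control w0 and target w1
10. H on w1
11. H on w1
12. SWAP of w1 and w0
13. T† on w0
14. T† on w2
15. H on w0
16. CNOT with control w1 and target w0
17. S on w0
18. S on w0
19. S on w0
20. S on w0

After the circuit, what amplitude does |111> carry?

|111> carries amplitude 0 in the final state. Key observation: gates 17-20 undo each other exactly, leaving only the rest of the circuit to track.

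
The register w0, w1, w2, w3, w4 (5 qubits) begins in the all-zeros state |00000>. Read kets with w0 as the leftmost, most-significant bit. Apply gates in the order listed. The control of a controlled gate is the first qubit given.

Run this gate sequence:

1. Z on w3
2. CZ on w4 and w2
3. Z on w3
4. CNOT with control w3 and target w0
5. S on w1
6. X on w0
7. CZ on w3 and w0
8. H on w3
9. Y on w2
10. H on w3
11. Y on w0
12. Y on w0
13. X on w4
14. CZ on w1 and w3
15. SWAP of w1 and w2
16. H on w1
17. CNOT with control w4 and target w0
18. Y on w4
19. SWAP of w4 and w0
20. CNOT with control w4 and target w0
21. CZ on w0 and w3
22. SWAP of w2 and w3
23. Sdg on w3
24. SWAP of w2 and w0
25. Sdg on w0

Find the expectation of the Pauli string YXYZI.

The expectation value of YXYZI is 0.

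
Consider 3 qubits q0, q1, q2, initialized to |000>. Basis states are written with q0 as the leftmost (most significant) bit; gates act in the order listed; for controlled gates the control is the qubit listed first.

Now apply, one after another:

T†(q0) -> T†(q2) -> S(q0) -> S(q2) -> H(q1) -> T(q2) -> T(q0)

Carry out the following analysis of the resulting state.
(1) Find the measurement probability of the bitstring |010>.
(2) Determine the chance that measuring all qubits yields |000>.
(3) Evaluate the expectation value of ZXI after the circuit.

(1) A full measurement returns |010> with probability 1/2.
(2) Outcome |000> occurs with probability 1/2.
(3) The expectation value of ZXI is 1.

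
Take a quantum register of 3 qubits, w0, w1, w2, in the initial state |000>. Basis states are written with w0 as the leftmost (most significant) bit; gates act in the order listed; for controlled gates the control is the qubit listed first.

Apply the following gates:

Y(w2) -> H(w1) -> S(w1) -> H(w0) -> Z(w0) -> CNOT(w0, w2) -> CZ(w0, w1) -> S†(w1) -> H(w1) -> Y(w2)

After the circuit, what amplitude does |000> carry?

The amplitude on |000> is sqrt(2)/2.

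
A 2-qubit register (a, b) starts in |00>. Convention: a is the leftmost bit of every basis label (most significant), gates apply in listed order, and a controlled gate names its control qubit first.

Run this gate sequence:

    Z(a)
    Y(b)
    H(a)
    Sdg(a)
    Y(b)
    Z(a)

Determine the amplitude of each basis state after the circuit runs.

The resulting statevector has amplitude sqrt(2)/2 on |00>, 0 on |01>, sqrt(2)*I/2 on |10>, 0 on |11>.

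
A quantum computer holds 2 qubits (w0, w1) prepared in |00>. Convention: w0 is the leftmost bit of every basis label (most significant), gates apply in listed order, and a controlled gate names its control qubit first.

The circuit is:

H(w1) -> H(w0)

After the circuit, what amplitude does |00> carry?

The final state's coefficient on |00> equals 1/2.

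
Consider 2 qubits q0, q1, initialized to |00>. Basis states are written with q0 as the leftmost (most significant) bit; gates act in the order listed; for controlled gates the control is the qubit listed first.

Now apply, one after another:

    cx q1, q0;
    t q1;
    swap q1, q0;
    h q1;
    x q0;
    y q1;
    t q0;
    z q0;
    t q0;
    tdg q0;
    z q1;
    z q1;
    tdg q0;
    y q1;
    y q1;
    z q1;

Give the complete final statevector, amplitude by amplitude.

The resulting statevector has amplitude 0 on |00>, 0 on |01>, sqrt(2)*I/2 on |10>, sqrt(2)*I/2 on |11>.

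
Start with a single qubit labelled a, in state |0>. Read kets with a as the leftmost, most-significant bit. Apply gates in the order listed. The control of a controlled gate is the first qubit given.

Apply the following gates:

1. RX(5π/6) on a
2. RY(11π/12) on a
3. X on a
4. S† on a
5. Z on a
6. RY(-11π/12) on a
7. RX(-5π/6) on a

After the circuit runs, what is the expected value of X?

The expectation value of X is sqrt(2)/8 + sqrt(3)/8 + sqrt(6)/8.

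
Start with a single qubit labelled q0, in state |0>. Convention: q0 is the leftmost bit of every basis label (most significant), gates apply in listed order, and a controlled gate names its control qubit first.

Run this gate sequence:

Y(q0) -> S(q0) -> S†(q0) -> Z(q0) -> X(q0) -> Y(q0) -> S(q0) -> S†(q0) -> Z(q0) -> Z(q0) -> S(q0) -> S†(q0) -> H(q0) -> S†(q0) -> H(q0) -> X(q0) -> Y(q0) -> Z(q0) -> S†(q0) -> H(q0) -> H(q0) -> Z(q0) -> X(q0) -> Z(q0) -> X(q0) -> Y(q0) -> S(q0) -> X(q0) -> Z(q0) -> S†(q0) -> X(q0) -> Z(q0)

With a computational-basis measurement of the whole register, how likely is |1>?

Outcome |1> occurs with probability 1/2. Key observation: the block from step 7 through step 12 cancels to the identity and can be dropped.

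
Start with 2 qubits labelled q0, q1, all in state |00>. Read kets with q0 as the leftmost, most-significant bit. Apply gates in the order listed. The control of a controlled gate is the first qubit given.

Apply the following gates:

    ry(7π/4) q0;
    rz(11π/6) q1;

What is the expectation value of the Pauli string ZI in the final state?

The expectation value of ZI is sqrt(2)/2.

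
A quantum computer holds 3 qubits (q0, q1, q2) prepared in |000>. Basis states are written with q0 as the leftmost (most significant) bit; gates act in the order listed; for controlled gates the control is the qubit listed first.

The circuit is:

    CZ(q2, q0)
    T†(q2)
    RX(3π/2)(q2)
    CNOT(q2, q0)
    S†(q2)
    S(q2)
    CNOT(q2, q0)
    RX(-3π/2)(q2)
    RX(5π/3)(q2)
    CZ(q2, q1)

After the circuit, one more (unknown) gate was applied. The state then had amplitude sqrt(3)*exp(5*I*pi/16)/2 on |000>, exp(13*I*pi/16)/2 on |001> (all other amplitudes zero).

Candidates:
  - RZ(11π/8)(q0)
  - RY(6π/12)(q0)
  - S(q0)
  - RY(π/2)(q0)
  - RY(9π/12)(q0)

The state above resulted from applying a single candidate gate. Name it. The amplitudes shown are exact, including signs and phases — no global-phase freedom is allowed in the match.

The unique candidate consistent with the amplitudes is RZ(11π/8)(q0).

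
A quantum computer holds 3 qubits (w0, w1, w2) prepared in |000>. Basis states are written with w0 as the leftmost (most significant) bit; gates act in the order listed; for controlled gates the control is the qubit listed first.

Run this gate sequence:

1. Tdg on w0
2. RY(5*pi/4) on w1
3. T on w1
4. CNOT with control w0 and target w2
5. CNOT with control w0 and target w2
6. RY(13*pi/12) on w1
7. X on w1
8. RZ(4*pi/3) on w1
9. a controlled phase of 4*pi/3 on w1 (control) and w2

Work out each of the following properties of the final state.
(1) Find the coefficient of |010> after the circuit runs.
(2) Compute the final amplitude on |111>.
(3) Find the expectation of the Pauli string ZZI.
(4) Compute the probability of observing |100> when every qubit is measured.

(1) The final state's coefficient on |010> equals -sqrt(3)*exp(2*I*pi/3)/4 - sqrt(3)*exp(11*I*pi/12)/4 - sqrt(6)*exp(11*I*pi/12)/8 - sqrt(2)*exp(11*I*pi/12)/8 + sqrt(2)*exp(2*I*pi/3)/8 + sqrt(6)*exp(2*I*pi/3)/8. Key observation: steps 4-5 multiply out to the identity, so the circuit reduces to the remaining gates.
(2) |111> carries amplitude 0 in the final state.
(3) In the final state, ZZI has expectation -sqrt(3)/4 - 1/4 - sqrt(2)/8 + sqrt(6)/8.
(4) Outcome |100> occurs with probability 0.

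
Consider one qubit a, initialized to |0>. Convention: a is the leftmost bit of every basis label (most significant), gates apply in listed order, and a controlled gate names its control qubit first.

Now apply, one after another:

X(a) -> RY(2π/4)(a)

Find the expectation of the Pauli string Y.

In the final state, Y has expectation 0.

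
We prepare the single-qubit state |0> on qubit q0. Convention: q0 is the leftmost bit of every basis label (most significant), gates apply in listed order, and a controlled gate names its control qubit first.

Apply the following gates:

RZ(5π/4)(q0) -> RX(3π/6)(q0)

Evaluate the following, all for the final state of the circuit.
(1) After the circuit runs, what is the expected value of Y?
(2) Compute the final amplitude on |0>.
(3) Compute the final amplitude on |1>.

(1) The expectation value of Y is -1.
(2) The amplitude on |0> is -sqrt(2)*exp(3*I*pi/8)/2.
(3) |1> carries amplitude sqrt(2)*exp(7*I*pi/8)/2 in the final state.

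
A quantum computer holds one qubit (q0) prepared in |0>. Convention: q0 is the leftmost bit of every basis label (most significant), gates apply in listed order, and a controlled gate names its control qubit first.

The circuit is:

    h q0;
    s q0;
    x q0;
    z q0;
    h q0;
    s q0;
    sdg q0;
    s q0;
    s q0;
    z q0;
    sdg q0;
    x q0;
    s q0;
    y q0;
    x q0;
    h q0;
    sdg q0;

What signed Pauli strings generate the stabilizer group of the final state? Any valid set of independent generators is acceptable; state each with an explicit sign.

The stabilizer group can be generated by -X, among other valid generating sets.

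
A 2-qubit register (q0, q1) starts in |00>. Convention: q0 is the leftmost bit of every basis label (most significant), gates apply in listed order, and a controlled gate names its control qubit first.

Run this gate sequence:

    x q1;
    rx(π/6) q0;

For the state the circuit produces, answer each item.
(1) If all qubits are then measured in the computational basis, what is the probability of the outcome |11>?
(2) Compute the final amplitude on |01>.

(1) A full measurement returns |11> with probability 1/2 - sqrt(3)/4.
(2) The final state's coefficient on |01> equals sqrt(2)/4 + sqrt(6)/4.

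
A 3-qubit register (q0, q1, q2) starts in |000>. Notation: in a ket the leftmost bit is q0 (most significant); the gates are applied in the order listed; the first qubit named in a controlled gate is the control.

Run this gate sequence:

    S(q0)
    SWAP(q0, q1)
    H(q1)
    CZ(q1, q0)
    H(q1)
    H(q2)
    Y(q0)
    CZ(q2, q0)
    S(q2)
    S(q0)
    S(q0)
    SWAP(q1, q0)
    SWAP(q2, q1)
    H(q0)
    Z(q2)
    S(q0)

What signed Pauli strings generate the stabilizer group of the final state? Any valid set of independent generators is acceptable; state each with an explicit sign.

The stabilizer group can be generated by +YII, -IYI, -IIZ, among other valid generating sets.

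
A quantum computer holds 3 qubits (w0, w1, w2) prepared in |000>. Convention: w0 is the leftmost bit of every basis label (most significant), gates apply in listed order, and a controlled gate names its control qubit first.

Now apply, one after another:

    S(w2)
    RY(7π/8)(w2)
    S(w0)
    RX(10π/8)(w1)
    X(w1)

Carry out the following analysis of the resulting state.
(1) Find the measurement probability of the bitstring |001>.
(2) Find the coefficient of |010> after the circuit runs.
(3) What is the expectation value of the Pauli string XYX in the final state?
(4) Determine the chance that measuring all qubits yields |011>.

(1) The probability of measuring |001> is (sqrt(2) + 2)*(sqrt(sqrt(2) + 2) + 2)/16.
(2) The amplitude on |010> is -sqrt(2 - sqrt(2))*sin(pi/16)/2.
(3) The expectation value of XYX is 0.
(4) A full measurement returns |011> with probability (2 - sqrt(2))*(sqrt(sqrt(2) + 2) + 2)/16.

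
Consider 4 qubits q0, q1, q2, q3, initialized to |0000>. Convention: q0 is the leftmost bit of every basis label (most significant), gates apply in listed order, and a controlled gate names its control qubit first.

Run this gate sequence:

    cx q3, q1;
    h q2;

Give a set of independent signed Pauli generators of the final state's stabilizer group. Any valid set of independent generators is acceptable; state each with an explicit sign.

The final state is stabilized by the group generated by +IIXI, +ZIII, +IZII, +IIIZ; other independent generating sets are equally valid.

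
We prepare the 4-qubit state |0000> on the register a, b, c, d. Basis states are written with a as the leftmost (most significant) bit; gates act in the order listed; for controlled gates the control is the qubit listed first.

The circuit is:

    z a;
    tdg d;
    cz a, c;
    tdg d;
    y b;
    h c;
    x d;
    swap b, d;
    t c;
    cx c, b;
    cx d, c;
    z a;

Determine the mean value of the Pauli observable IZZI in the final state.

In the final state, IZZI has expectation 1.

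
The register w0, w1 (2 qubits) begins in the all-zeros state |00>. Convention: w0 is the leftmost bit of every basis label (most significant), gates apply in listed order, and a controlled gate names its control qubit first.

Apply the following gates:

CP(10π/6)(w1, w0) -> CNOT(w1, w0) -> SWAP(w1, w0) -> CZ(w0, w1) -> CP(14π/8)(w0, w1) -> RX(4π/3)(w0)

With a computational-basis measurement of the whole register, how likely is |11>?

A full measurement returns |11> with probability 0.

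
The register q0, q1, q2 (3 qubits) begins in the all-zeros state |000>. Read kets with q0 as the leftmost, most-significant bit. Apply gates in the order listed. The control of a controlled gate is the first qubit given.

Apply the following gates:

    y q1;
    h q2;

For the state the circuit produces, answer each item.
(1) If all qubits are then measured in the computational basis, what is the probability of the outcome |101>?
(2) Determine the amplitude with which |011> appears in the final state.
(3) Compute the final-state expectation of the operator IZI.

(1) A full measurement returns |101> with probability 0.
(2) The amplitude on |011> is sqrt(2)*I/2.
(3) In the final state, IZI has expectation -1.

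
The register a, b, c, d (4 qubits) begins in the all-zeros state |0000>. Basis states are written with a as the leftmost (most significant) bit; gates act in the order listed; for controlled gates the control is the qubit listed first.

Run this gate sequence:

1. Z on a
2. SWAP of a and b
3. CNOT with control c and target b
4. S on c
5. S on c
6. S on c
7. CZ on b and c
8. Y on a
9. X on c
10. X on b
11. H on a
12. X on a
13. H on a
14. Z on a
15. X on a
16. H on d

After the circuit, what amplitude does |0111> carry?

The final state's coefficient on |0111> equals sqrt(2)*I/2. Key observation: gates 11-14 undo each other exactly, leaving only the rest of the circuit to track.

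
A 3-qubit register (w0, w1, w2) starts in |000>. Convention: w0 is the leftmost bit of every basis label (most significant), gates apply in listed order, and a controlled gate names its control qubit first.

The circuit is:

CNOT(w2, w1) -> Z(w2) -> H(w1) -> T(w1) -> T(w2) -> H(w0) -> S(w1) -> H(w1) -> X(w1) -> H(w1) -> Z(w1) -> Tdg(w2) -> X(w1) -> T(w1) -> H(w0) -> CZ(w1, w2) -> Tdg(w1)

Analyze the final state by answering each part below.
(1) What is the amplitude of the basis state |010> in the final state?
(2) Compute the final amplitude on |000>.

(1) The final state's coefficient on |010> equals sqrt(2)/2.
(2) The final state's coefficient on |000> equals sqrt(2)*exp(3*I*pi/4)/2.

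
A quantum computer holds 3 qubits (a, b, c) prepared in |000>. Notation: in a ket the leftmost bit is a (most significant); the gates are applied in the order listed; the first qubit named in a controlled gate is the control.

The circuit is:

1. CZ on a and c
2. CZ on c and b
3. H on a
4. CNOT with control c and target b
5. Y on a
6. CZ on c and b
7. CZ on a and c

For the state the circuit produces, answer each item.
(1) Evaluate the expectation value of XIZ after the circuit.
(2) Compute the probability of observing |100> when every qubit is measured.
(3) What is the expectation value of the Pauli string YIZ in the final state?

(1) In the final state, XIZ has expectation -1.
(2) A full measurement returns |100> with probability 1/2.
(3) The expectation value of YIZ is 0.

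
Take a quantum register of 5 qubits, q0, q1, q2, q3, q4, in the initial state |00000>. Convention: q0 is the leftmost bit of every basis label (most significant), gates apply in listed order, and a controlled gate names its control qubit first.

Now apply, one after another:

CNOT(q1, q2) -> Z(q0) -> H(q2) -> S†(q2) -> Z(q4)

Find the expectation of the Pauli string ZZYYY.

In the final state, ZZYYY has expectation 0.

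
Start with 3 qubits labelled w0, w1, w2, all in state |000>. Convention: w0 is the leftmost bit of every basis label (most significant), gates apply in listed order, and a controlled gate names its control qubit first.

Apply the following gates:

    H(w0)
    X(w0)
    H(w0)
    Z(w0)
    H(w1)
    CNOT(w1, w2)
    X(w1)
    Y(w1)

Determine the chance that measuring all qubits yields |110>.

Outcome |110> occurs with probability 0.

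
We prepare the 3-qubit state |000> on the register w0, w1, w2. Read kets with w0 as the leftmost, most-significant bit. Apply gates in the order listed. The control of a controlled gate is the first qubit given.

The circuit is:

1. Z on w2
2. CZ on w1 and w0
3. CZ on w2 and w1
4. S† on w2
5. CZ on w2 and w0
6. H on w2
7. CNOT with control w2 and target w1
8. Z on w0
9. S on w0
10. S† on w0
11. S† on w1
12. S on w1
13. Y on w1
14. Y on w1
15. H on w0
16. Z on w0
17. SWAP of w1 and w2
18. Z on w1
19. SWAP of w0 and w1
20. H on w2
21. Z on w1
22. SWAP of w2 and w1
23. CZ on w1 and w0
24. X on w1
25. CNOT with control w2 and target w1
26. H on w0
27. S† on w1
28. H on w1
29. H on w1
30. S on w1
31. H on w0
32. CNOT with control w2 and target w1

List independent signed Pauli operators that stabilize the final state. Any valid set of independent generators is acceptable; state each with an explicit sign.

The final state is stabilized by the group generated by -XII, +IXI, +IIX; other independent generating sets are equally valid. Key observation: the block from step 26 through step 31 cancels to the identity and can be dropped.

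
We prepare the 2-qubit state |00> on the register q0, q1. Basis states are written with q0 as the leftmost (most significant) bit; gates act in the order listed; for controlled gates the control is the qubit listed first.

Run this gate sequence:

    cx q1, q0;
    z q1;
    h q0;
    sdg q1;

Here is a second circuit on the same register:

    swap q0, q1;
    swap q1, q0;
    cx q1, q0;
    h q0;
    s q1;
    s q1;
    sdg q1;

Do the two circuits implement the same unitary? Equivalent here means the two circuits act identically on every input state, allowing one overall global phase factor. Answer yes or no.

Yes — the two circuits implement the same unitary up to a global phase.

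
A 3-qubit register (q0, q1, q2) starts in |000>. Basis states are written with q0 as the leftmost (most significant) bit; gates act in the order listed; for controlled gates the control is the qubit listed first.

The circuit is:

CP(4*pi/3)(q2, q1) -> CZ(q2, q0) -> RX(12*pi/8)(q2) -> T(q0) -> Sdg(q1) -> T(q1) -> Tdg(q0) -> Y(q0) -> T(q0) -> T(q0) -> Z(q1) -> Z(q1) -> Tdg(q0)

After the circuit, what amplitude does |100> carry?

The amplitude on |100> is -sqrt(2)*exp(3*I*pi/4)/2.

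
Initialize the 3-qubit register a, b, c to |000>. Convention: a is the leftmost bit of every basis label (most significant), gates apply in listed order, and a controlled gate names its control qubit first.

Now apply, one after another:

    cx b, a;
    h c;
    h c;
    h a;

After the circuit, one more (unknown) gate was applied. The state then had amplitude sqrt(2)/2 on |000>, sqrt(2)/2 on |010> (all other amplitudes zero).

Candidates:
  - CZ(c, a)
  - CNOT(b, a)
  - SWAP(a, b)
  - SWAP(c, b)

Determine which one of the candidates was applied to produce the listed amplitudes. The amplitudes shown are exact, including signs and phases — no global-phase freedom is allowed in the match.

The applied gate was SWAP(a, b). Key observation: steps 2-3 multiply out to the identity, so the circuit reduces to the remaining gates.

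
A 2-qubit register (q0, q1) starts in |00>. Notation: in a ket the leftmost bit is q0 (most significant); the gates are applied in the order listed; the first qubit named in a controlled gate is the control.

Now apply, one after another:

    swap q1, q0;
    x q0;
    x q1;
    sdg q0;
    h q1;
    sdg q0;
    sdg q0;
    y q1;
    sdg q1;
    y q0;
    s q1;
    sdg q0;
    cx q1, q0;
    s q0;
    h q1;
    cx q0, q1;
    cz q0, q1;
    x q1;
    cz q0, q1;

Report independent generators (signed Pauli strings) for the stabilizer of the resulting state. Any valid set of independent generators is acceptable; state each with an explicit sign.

One valid set of independent stabilizer generators is -YZ, +ZX (any independent generating set of the same group is equally correct).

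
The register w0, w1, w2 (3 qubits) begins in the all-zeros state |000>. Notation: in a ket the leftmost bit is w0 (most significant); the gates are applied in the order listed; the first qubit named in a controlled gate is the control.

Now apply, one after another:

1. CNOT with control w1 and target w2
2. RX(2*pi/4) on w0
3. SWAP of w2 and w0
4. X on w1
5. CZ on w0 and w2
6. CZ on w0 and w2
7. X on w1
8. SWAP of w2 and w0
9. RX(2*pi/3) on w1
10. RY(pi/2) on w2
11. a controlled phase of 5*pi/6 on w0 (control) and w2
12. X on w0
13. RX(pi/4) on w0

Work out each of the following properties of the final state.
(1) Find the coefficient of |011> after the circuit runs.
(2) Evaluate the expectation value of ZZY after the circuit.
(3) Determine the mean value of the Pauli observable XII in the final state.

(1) |011> carries amplitude sqrt(3)*(-sqrt(2 - sqrt(2)) - sqrt(sqrt(2) + 2)*exp(5*I*pi/6))/8 in the final state. Key observation: gates 3-8 undo each other exactly, leaving only the rest of the circuit to track.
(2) The expectation value of ZZY is -sqrt(2)/8.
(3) The observable XII averages to 1/4.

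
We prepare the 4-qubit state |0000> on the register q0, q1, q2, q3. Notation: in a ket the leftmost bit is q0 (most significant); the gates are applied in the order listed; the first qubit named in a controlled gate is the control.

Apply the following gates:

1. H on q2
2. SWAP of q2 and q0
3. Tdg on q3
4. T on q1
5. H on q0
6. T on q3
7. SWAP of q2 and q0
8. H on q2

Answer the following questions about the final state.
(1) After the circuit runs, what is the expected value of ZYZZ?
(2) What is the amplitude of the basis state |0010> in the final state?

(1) The observable ZYZZ averages to 0.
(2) The amplitude on |0010> is sqrt(2)/2.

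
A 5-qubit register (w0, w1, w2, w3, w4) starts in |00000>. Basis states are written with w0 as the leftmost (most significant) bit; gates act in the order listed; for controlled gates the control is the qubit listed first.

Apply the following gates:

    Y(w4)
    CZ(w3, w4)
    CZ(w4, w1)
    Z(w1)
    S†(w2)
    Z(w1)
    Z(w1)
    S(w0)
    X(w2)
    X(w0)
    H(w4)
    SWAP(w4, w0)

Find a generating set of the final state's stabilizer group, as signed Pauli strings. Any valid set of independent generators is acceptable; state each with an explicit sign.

One valid set of independent stabilizer generators is -XIIII, +IZIII, -IIZII, +IIIZI, -IIIIZ (any independent generating set of the same group is equally correct).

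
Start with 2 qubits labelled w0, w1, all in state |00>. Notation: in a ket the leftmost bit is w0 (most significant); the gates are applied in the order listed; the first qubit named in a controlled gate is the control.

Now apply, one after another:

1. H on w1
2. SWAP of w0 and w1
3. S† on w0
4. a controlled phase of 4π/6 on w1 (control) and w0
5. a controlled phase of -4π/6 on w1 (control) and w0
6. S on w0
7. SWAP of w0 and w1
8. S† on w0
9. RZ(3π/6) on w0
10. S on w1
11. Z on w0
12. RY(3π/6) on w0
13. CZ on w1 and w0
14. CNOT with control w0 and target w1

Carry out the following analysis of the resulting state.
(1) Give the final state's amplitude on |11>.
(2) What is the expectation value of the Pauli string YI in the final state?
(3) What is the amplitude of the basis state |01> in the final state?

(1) The final state's coefficient on |11> equals -exp(3*I*pi/4)/2. Key observation: the block from step 2 through step 7 cancels to the identity and can be dropped.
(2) In the final state, YI has expectation -1.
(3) The final state's coefficient on |01> equals exp(I*pi/4)/2.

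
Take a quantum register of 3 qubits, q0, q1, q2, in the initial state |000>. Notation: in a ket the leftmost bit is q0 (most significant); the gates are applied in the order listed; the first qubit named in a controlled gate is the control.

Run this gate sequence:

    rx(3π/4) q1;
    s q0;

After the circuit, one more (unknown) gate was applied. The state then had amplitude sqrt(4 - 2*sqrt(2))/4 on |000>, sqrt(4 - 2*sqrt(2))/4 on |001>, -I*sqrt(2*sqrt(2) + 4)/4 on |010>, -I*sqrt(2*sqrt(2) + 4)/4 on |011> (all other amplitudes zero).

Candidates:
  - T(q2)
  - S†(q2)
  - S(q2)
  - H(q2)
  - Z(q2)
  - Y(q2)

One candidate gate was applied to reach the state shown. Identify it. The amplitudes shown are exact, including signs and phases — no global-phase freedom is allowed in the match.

It was H(q2) that produced the state shown.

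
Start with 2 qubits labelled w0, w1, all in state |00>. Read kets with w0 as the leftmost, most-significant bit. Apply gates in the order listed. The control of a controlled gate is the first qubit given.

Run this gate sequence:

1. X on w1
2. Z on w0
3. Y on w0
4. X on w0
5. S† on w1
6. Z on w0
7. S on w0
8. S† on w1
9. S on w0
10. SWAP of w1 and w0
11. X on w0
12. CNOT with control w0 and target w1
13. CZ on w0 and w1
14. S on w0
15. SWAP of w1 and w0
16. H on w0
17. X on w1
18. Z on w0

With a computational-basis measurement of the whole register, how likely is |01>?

The probability of measuring |01> is 1/2.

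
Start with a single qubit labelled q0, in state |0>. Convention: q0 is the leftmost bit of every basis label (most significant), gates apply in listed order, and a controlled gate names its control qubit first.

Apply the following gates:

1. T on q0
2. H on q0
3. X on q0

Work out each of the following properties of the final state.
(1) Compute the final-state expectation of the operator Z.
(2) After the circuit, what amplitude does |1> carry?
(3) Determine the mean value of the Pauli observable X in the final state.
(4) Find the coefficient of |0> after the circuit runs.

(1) In the final state, Z has expectation 0.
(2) The amplitude on |1> is sqrt(2)/2.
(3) The observable X averages to 1.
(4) The amplitude on |0> is sqrt(2)/2.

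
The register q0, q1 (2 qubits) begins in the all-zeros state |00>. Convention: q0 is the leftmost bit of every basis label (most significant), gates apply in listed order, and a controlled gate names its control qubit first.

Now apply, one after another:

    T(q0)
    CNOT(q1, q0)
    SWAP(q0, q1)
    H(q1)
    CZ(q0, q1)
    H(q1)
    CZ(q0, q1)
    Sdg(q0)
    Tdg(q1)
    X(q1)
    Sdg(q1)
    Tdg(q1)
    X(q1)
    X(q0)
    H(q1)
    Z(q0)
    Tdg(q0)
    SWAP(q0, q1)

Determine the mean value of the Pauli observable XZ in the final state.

The expectation value of XZ is -1.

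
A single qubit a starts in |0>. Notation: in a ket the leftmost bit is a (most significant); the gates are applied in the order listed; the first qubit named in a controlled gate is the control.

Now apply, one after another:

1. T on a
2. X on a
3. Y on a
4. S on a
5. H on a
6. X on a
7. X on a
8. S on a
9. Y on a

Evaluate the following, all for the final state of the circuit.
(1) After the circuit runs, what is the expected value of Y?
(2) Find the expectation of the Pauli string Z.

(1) The observable Y averages to 1. Key observation: steps 6-7 multiply out to the identity, so the circuit reduces to the remaining gates.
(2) The observable Z averages to 0.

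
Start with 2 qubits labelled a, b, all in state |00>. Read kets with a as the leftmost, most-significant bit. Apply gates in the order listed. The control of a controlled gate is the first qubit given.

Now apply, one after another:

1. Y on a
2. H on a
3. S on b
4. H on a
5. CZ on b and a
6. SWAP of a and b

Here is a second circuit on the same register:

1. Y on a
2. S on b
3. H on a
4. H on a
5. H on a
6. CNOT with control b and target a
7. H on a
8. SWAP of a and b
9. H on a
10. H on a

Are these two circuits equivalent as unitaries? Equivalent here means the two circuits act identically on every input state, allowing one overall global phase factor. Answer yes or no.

Yes: on every input state the two circuits agree up to one overall phase factor.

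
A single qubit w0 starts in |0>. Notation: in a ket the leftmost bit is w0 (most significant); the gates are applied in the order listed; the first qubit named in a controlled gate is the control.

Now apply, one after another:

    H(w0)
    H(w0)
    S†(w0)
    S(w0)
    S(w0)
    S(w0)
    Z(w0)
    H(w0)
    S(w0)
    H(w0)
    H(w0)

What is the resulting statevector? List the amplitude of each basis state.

The final amplitudes are sqrt(2)/2 on |0>, sqrt(2)*I/2 on |1>.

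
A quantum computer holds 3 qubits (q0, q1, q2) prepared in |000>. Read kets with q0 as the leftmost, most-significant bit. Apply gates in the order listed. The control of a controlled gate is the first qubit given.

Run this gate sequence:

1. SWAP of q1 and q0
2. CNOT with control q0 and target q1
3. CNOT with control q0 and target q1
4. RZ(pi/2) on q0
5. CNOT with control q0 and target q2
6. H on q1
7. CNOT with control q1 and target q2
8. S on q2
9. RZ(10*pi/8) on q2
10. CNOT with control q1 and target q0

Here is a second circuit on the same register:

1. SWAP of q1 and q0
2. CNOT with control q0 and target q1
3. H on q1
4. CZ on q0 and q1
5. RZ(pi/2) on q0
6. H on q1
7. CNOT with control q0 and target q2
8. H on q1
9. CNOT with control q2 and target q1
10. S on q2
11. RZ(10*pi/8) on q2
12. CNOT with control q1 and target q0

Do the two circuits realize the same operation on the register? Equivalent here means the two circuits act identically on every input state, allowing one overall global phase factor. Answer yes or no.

No: there is an input state on which the two circuits produce genuinely different outputs (not merely differing by a phase).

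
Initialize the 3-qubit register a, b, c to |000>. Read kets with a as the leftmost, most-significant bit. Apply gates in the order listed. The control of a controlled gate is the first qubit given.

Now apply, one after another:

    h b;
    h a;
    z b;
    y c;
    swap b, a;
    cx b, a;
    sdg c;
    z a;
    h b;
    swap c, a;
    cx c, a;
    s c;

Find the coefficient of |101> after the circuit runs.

The final state's coefficient on |101> equals 0.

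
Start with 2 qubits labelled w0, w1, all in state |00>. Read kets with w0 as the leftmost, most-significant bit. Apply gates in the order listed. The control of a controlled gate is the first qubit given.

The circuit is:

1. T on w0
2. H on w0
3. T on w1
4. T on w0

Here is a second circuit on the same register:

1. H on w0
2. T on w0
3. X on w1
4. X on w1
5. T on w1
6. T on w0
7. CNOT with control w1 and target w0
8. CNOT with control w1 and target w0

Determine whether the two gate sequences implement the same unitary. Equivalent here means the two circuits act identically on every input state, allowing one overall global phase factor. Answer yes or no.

No — the two circuits implement different unitaries, even allowing a global phase.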